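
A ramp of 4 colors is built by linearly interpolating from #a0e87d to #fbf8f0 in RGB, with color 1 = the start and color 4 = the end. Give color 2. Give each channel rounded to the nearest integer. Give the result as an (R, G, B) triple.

(190, 237, 163)

With 4 swatches and endpoints inclusive, swatch 2 sits at t = (2 − 1)/(4 − 1) = 1/3 ≈ 0.3333.
#a0e87d → (160, 232, 125); #fbf8f0 → (251, 248, 240).
R = 160 + 0.3333 × (251 − 160) = 190.33 → 190
G = 232 + 0.3333 × (248 − 232) = 237.333 → 237
B = 125 + 0.3333 × (240 − 125) = 163.329 → 163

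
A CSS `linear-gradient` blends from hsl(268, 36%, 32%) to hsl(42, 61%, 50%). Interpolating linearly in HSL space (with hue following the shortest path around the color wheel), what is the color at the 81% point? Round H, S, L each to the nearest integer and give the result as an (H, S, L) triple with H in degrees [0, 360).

Hue: 42 − 268 = -226°, but |-226| > 180 so the shorter arc goes the other way: Δh = -226 + 360 = 134°.
H = 268 + 0.81 × (134) = 376.54 → 377 → 377 mod 360 = 17°
S = 36 + 0.81 × (61 − 36) = 56.25 → 56%
L = 32 + 0.81 × (50 − 32) = 46.58 → 47%

(17, 56, 47)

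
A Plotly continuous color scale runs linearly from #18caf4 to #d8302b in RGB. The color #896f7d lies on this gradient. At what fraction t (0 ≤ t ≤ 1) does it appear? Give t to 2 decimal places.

0.59

Invert the lerp on the B channel (largest span, 201): t = (125 − 244) / (43 − 244) = -119/-201 = 0.59204.
Check on R: (137 − 24)/(216 − 24) = 0.5885 ✓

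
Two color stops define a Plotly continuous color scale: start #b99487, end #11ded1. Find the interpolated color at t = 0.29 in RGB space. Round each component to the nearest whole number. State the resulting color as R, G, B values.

(136, 169, 156)

#b99487 → (185, 148, 135); #11ded1 → (17, 222, 209).
R = 185 + 0.29 × (17 − 185) = 185 + 0.29 × -168 = 136.28 → 136
G = 148 + 0.29 × (222 − 148) = 148 + 0.29 × 74 = 169.46 → 169
B = 135 + 0.29 × (209 − 135) = 135 + 0.29 × 74 = 156.46 → 156
So the blended color is (136, 169, 156), about #88a99c.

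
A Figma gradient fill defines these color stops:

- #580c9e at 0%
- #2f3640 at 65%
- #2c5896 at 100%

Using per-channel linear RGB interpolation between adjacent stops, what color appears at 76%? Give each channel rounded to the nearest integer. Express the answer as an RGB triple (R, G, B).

76% lies between the 65% and 100% stops, so the local fraction is t = (76 − 65)/(100 − 65) = 11/35 ≈ 0.3143.
#2f3640 → (47, 54, 64); #2c5896 → (44, 88, 150).
R = 47 + 0.3143 × (44 − 47) = 46.057 → 46
G = 54 + 0.3143 × (88 − 54) = 64.686 → 65
B = 64 + 0.3143 × (150 − 64) = 91.03 → 91

(46, 65, 91)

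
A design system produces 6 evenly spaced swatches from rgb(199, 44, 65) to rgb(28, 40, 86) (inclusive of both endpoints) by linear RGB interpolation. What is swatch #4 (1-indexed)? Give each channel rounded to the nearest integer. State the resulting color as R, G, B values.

(96, 42, 78)

With 6 swatches and endpoints inclusive, swatch 4 sits at t = (4 − 1)/(6 − 1) = 3/5 ≈ 0.6.
R = 199 + 0.6 × (28 − 199) = 96.4 → 96
G = 44 + 0.6 × (40 − 44) = 41.6 → 42
B = 65 + 0.6 × (86 − 65) = 77.6 → 78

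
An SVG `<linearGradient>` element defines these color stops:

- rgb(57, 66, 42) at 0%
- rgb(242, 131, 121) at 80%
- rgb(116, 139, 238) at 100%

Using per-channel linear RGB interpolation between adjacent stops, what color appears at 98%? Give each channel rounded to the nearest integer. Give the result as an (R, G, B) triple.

(129, 138, 226)

98% lies between the 80% and 100% stops, so the local fraction is t = (98 − 80)/(100 − 80) = 18/20 ≈ 0.9.
R = 242 + 0.9 × (116 − 242) = 128.6 → 129
G = 131 + 0.9 × (139 − 131) = 138.2 → 138
B = 121 + 0.9 × (238 − 121) = 226.3 → 226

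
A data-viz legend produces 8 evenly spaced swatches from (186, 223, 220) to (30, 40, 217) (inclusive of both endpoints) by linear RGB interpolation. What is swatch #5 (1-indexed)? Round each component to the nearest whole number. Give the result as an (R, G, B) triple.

(97, 118, 218)

With 8 swatches and endpoints inclusive, swatch 5 sits at t = (5 − 1)/(8 − 1) = 4/7 ≈ 0.5714.
R = 186 + 0.5714 × (30 − 186) = 96.862 → 97
G = 223 + 0.5714 × (40 − 223) = 118.434 → 118
B = 220 + 0.5714 × (217 − 220) = 218.286 → 218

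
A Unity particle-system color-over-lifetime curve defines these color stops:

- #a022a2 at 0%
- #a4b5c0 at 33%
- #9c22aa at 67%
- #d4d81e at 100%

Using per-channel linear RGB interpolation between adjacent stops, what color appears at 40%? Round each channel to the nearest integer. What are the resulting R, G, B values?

40% lies between the 33% and 67% stops, so the local fraction is t = (40 − 33)/(67 − 33) = 7/34 ≈ 0.2059.
#a4b5c0 → (164, 181, 192); #9c22aa → (156, 34, 170).
R = 164 + 0.2059 × (156 − 164) = 162.353 → 162
G = 181 + 0.2059 × (34 − 181) = 150.733 → 151
B = 192 + 0.2059 × (170 − 192) = 187.47 → 187

(162, 151, 187)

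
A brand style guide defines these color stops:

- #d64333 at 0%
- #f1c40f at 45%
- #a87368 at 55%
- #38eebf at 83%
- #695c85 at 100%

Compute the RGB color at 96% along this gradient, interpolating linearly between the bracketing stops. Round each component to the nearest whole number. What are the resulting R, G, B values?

(93, 126, 147)

96% lies between the 83% and 100% stops, so the local fraction is t = (96 − 83)/(100 − 83) = 13/17 ≈ 0.7647.
#38eebf → (56, 238, 191); #695c85 → (105, 92, 133).
R = 56 + 0.7647 × (105 − 56) = 93.47 → 93
G = 238 + 0.7647 × (92 − 238) = 126.354 → 126
B = 191 + 0.7647 × (133 − 191) = 146.647 → 147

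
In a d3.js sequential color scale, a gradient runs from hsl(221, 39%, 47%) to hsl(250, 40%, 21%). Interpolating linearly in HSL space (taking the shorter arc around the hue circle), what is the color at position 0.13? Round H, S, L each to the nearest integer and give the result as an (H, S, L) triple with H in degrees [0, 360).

(225, 39, 44)

Hue arc: Δh = 250 − 221 = 29° (|Δh| ≤ 180, already the shorter path).
H = 221 + 0.13 × (29) = 224.77 → 225°
S = 39 + 0.13 × (40 − 39) = 39.13 → 39%
L = 47 + 0.13 × (21 − 47) = 43.62 → 44%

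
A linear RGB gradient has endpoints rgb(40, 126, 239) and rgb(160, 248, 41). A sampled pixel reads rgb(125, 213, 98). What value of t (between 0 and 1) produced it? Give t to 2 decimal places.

Invert the lerp on the B channel (largest span, 198): t = (98 − 239) / (41 − 239) = -141/-198 = 0.71212.
Check on R: (125 − 40)/(160 − 40) = 0.7083 ✓

0.71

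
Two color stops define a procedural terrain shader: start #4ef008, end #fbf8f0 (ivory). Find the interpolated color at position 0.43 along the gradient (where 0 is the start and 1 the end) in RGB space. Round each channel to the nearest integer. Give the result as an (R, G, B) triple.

(152, 243, 108)

#4ef008 → (78, 240, 8); #fbf8f0 → (251, 248, 240).
R = 78 + 0.43 × (251 − 78) = 78 + 0.43 × 173 = 152.39 → 152
G = 240 + 0.43 × (248 − 240) = 240 + 0.43 × 8 = 243.44 → 243
B = 8 + 0.43 × (240 − 8) = 8 + 0.43 × 232 = 107.76 → 108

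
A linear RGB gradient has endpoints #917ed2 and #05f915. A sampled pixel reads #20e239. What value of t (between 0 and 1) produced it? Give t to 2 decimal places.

Invert the lerp on the B channel (largest span, 189): t = (57 − 210) / (21 − 210) = -153/-189 = 0.80952.
Check on R: (32 − 145)/(5 − 145) = 0.8071 ✓

0.81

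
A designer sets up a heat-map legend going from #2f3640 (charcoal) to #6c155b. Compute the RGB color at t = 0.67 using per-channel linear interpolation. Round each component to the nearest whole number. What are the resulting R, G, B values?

#2f3640 → (47, 54, 64); #6c155b → (108, 21, 91).
R = 47 + 0.67 × (108 − 47) = 47 + 0.67 × 61 = 87.87 → 88
G = 54 + 0.67 × (21 − 54) = 54 + 0.67 × -33 = 31.89 → 32
B = 64 + 0.67 × (91 − 64) = 64 + 0.67 × 27 = 82.09 → 82
So the blended color is (88, 32, 82), about #582052.

(88, 32, 82)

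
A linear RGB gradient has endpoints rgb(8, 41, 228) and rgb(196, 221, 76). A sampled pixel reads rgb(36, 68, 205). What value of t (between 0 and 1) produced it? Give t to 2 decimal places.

Invert the lerp on the R channel (largest span, 188): t = (36 − 8) / (196 − 8) = 28/188 = 0.14894.
Check on G: (68 − 41)/(221 − 41) = 0.15 ✓

0.15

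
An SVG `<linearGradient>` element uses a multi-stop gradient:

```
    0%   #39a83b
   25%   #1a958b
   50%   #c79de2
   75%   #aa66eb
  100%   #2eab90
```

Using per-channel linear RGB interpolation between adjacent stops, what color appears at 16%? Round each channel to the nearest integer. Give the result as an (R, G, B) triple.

16% lies between the 0% and 25% stops, so the local fraction is t = (16 − 0)/(25 − 0) = 16/25 ≈ 0.64.
#39a83b → (57, 168, 59); #1a958b → (26, 149, 139).
R = 57 + 0.64 × (26 − 57) = 37.16 → 37
G = 168 + 0.64 × (149 − 168) = 155.84 → 156
B = 59 + 0.64 × (139 − 59) = 110.2 → 110

(37, 156, 110)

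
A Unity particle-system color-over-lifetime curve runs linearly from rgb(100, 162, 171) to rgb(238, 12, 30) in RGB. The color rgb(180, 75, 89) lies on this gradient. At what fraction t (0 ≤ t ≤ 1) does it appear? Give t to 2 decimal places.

Invert the lerp on the G channel (largest span, 150): t = (75 − 162) / (12 − 162) = -87/-150 = 0.58.
Check on R: (180 − 100)/(238 − 100) = 0.5797 ✓

0.58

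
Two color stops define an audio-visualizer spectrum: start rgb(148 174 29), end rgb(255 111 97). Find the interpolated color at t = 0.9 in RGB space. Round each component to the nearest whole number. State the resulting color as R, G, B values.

(244, 117, 90)

R = 148 + 0.9 × (255 − 148) = 148 + 0.9 × 107 = 244.3 → 244
G = 174 + 0.9 × (111 − 174) = 174 + 0.9 × -63 = 117.3 → 117
B = 29 + 0.9 × (97 − 29) = 29 + 0.9 × 68 = 90.2 → 90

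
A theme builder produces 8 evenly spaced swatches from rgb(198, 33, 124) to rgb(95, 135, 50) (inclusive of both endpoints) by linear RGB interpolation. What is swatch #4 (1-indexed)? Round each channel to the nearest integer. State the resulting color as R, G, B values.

With 8 swatches and endpoints inclusive, swatch 4 sits at t = (4 − 1)/(8 − 1) = 3/7 ≈ 0.4286.
R = 198 + 0.4286 × (95 − 198) = 153.854 → 154
G = 33 + 0.4286 × (135 − 33) = 76.717 → 77
B = 124 + 0.4286 × (50 − 124) = 92.284 → 92

(154, 77, 92)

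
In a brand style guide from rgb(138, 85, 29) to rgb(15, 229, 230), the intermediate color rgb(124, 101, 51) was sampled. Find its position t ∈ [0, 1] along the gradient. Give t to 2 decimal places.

Invert the lerp on the B channel (largest span, 201): t = (51 − 29) / (230 − 29) = 22/201 = 0.10945.
Check on R: (124 − 138)/(15 − 138) = 0.1138 ✓

0.11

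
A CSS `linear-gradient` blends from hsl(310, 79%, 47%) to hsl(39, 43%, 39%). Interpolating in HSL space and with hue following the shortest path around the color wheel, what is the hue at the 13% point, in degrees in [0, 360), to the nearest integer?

Hue: 39 − 310 = -271°, but |-271| > 180 so the shorter arc goes the other way: Δh = -271 + 360 = 89°.
H = 310 + 0.13 × (89) = 321.57 → 322°

322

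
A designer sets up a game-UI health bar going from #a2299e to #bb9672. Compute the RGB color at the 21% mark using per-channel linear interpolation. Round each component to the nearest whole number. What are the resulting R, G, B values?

#a2299e → (162, 41, 158); #bb9672 → (187, 150, 114).
21% corresponds to t = 0.21.
R = 162 + 0.21 × (187 − 162) = 162 + 0.21 × 25 = 167.25 → 167
G = 41 + 0.21 × (150 − 41) = 41 + 0.21 × 109 = 63.89 → 64
B = 158 + 0.21 × (114 − 158) = 158 + 0.21 × -44 = 148.76 → 149

(167, 64, 149)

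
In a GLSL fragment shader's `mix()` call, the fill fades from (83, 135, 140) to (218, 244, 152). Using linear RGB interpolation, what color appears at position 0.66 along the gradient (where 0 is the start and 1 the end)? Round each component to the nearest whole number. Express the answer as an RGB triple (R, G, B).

R = 83 + 0.66 × (218 − 83) = 83 + 0.66 × 135 = 172.1 → 172
G = 135 + 0.66 × (244 − 135) = 135 + 0.66 × 109 = 206.94 → 207
B = 140 + 0.66 × (152 − 140) = 140 + 0.66 × 12 = 147.92 → 148

(172, 207, 148)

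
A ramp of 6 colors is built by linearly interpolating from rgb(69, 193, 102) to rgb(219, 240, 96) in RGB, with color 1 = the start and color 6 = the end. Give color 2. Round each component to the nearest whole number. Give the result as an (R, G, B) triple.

(99, 202, 101)

With 6 swatches and endpoints inclusive, swatch 2 sits at t = (2 − 1)/(6 − 1) = 1/5 ≈ 0.2.
R = 69 + 0.2 × (219 − 69) = 99 → 99
G = 193 + 0.2 × (240 − 193) = 202.4 → 202
B = 102 + 0.2 × (96 − 102) = 100.8 → 101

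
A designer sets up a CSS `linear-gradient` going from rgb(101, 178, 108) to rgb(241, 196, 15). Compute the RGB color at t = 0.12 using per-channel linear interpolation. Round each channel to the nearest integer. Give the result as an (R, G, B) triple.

R = 101 + 0.12 × (241 − 101) = 101 + 0.12 × 140 = 117.8 → 118
G = 178 + 0.12 × (196 − 178) = 178 + 0.12 × 18 = 180.16 → 180
B = 108 + 0.12 × (15 − 108) = 108 + 0.12 × -93 = 96.84 → 97

(118, 180, 97)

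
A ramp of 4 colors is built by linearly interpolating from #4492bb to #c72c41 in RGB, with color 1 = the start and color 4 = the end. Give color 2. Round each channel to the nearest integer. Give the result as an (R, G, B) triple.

(112, 112, 146)

With 4 swatches and endpoints inclusive, swatch 2 sits at t = (2 − 1)/(4 − 1) = 1/3 ≈ 0.3333.
#4492bb → (68, 146, 187); #c72c41 → (199, 44, 65).
R = 68 + 0.3333 × (199 − 68) = 111.662 → 112
G = 146 + 0.3333 × (44 − 146) = 112.003 → 112
B = 187 + 0.3333 × (65 − 187) = 146.337 → 146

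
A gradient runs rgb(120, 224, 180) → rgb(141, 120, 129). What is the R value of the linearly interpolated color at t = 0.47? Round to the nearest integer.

R = 120 + 0.47 × (141 − 120) = 129.87 → 130

130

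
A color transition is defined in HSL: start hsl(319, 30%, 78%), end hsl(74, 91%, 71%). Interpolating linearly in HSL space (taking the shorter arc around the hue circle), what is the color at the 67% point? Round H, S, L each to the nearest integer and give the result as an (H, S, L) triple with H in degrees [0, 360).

(36, 71, 73)

Hue: 74 − 319 = -245°, but |-245| > 180 so the shorter arc goes the other way: Δh = -245 + 360 = 115°.
H = 319 + 0.67 × (115) = 396.05 → 396 → 396 mod 360 = 36°
S = 30 + 0.67 × (91 − 30) = 70.87 → 71%
L = 78 + 0.67 × (71 − 78) = 73.31 → 73%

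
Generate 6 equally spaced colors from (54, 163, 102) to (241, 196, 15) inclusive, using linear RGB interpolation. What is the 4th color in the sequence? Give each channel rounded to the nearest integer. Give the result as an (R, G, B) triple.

(166, 183, 50)

With 6 swatches and endpoints inclusive, swatch 4 sits at t = (4 − 1)/(6 − 1) = 3/5 ≈ 0.6.
R = 54 + 0.6 × (241 − 54) = 166.2 → 166
G = 163 + 0.6 × (196 − 163) = 182.8 → 183
B = 102 + 0.6 × (15 − 102) = 49.8 → 50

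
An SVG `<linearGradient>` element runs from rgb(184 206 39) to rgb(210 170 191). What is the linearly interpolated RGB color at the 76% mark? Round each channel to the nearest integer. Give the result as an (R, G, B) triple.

76% corresponds to t = 0.76.
R = 184 + 0.76 × (210 − 184) = 184 + 0.76 × 26 = 203.76 → 204
G = 206 + 0.76 × (170 − 206) = 206 + 0.76 × -36 = 178.64 → 179
B = 39 + 0.76 × (191 − 39) = 39 + 0.76 × 152 = 154.52 → 155

(204, 179, 155)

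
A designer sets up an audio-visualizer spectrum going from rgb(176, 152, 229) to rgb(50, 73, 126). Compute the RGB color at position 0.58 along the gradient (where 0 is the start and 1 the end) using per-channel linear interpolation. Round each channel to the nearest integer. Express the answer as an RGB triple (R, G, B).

(103, 106, 169)

R = 176 + 0.58 × (50 − 176) = 176 + 0.58 × -126 = 102.92 → 103
G = 152 + 0.58 × (73 − 152) = 152 + 0.58 × -79 = 106.18 → 106
B = 229 + 0.58 × (126 − 229) = 229 + 0.58 × -103 = 169.26 → 169
So the blended color is (103, 106, 169), about #676aa9.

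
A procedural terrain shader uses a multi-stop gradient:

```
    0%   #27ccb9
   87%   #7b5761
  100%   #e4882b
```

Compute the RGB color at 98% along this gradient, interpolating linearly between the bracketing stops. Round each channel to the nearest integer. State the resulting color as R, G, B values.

(212, 128, 51)

98% lies between the 87% and 100% stops, so the local fraction is t = (98 − 87)/(100 − 87) = 11/13 ≈ 0.8462.
#7b5761 → (123, 87, 97); #e4882b → (228, 136, 43).
R = 123 + 0.8462 × (228 − 123) = 211.851 → 212
G = 87 + 0.8462 × (136 − 87) = 128.464 → 128
B = 97 + 0.8462 × (43 − 97) = 51.305 → 51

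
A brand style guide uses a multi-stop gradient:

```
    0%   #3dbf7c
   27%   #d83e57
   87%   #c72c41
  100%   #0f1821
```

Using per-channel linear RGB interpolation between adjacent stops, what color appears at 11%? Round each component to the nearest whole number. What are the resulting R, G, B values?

11% lies between the 0% and 27% stops, so the local fraction is t = (11 − 0)/(27 − 0) = 11/27 ≈ 0.4074.
#3dbf7c → (61, 191, 124); #d83e57 → (216, 62, 87).
R = 61 + 0.4074 × (216 − 61) = 124.147 → 124
G = 191 + 0.4074 × (62 − 191) = 138.445 → 138
B = 124 + 0.4074 × (87 − 124) = 108.926 → 109

(124, 138, 109)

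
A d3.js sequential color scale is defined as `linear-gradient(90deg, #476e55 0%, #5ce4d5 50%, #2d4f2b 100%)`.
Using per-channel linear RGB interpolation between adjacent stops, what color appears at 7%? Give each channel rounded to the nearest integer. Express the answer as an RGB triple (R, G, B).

7% lies between the 0% and 50% stops, so the local fraction is t = (7 − 0)/(50 − 0) = 7/50 ≈ 0.14.
#476e55 → (71, 110, 85); #5ce4d5 → (92, 228, 213).
R = 71 + 0.14 × (92 − 71) = 73.94 → 74
G = 110 + 0.14 × (228 − 110) = 126.52 → 127
B = 85 + 0.14 × (213 − 85) = 102.92 → 103

(74, 127, 103)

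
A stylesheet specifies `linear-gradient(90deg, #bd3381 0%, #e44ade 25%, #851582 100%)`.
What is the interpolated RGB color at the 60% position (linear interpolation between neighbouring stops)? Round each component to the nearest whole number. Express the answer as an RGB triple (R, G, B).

60% lies between the 25% and 100% stops, so the local fraction is t = (60 − 25)/(100 − 25) = 35/75 ≈ 0.4667.
#e44ade → (228, 74, 222); #851582 → (133, 21, 130).
R = 228 + 0.4667 × (133 − 228) = 183.663 → 184
G = 74 + 0.4667 × (21 − 74) = 49.265 → 49
B = 222 + 0.4667 × (130 − 222) = 179.064 → 179

(184, 49, 179)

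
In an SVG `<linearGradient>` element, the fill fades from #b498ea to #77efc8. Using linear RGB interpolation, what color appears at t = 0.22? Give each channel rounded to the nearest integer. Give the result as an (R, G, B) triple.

(167, 171, 227)

#b498ea → (180, 152, 234); #77efc8 → (119, 239, 200).
R = 180 + 0.22 × (119 − 180) = 180 + 0.22 × -61 = 166.58 → 167
G = 152 + 0.22 × (239 − 152) = 152 + 0.22 × 87 = 171.14 → 171
B = 234 + 0.22 × (200 − 234) = 234 + 0.22 × -34 = 226.52 → 227
So the blended color is (167, 171, 227), about #a7abe3.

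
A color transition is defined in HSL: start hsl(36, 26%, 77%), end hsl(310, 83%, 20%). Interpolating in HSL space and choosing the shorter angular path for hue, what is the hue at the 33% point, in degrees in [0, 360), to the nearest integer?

Hue: 310 − 36 = 274°, but |274| > 180 so the shorter arc goes the other way: Δh = 274 − 360 = -86°.
H = 36 + 0.33 × (-86) = 7.62 → 8°

8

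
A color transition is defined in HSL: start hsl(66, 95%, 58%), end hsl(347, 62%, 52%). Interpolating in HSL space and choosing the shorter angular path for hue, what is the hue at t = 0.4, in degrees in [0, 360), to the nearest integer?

Hue: 347 − 66 = 281°, but |281| > 180 so the shorter arc goes the other way: Δh = 281 − 360 = -79°.
H = 66 + 0.4 × (-79) = 34.4 → 34°

34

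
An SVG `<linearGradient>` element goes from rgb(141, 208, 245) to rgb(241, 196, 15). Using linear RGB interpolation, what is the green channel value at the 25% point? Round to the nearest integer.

G = 208 + 0.25 × (196 − 208) = 205 → 205

205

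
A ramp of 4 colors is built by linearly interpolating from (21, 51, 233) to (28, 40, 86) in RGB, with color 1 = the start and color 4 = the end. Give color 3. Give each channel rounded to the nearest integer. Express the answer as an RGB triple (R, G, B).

(26, 44, 135)

With 4 swatches and endpoints inclusive, swatch 3 sits at t = (3 − 1)/(4 − 1) = 2/3 ≈ 0.6667.
R = 21 + 0.6667 × (28 − 21) = 25.667 → 26
G = 51 + 0.6667 × (40 − 51) = 43.666 → 44
B = 233 + 0.6667 × (86 − 233) = 134.995 → 135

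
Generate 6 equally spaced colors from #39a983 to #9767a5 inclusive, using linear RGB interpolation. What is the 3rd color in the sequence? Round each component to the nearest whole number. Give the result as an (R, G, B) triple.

(95, 143, 145)

With 6 swatches and endpoints inclusive, swatch 3 sits at t = (3 − 1)/(6 − 1) = 2/5 ≈ 0.4.
#39a983 → (57, 169, 131); #9767a5 → (151, 103, 165).
R = 57 + 0.4 × (151 − 57) = 94.6 → 95
G = 169 + 0.4 × (103 − 169) = 142.6 → 143
B = 131 + 0.4 × (165 − 131) = 144.6 → 145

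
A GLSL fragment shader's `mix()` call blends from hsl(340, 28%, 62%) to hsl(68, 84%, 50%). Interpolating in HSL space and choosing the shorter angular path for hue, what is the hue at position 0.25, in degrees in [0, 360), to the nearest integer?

Hue: 68 − 340 = -272°, but |-272| > 180 so the shorter arc goes the other way: Δh = -272 + 360 = 88°.
H = 340 + 0.25 × (88) = 362 → 362 → 362 mod 360 = 2°

2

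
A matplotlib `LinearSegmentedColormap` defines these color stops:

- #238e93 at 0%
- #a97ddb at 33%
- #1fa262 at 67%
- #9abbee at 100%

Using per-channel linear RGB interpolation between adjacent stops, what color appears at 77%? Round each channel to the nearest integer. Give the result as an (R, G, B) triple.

(68, 170, 140)

77% lies between the 67% and 100% stops, so the local fraction is t = (77 − 67)/(100 − 67) = 10/33 ≈ 0.303.
#1fa262 → (31, 162, 98); #9abbee → (154, 187, 238).
R = 31 + 0.303 × (154 − 31) = 68.269 → 68
G = 162 + 0.303 × (187 − 162) = 169.575 → 170
B = 98 + 0.303 × (238 − 98) = 140.42 → 140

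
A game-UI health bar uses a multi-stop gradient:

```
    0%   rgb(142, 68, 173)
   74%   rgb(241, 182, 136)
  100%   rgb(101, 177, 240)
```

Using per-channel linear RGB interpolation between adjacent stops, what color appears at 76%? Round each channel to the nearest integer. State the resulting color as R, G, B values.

(230, 182, 144)

76% lies between the 74% and 100% stops, so the local fraction is t = (76 − 74)/(100 − 74) = 2/26 ≈ 0.0769.
R = 241 + 0.0769 × (101 − 241) = 230.234 → 230
G = 182 + 0.0769 × (177 − 182) = 181.615 → 182
B = 136 + 0.0769 × (240 − 136) = 143.998 → 144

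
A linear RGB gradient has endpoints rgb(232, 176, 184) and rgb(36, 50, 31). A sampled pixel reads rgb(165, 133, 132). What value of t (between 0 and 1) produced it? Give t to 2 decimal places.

Invert the lerp on the R channel (largest span, 196): t = (165 − 232) / (36 − 232) = -67/-196 = 0.34184.
Check on G: (133 − 176)/(50 − 176) = 0.3413 ✓

0.34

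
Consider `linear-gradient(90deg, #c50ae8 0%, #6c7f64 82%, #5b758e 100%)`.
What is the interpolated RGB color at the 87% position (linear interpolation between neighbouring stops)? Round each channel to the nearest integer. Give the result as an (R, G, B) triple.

(103, 124, 112)

87% lies between the 82% and 100% stops, so the local fraction is t = (87 − 82)/(100 − 82) = 5/18 ≈ 0.2778.
#6c7f64 → (108, 127, 100); #5b758e → (91, 117, 142).
R = 108 + 0.2778 × (91 − 108) = 103.277 → 103
G = 127 + 0.2778 × (117 − 127) = 124.222 → 124
B = 100 + 0.2778 × (142 − 100) = 111.668 → 112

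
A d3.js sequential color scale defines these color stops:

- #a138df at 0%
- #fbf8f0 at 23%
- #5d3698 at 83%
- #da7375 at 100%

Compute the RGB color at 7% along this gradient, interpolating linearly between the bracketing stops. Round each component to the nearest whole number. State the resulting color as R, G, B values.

(188, 114, 228)

7% lies between the 0% and 23% stops, so the local fraction is t = (7 − 0)/(23 − 0) = 7/23 ≈ 0.3043.
#a138df → (161, 56, 223); #fbf8f0 → (251, 248, 240).
R = 161 + 0.3043 × (251 − 161) = 188.387 → 188
G = 56 + 0.3043 × (248 − 56) = 114.426 → 114
B = 223 + 0.3043 × (240 − 223) = 228.173 → 228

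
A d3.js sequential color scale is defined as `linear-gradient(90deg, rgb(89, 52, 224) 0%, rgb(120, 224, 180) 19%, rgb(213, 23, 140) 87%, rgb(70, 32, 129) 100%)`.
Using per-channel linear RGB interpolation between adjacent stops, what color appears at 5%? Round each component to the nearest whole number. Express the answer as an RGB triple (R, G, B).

(97, 97, 212)

5% lies between the 0% and 19% stops, so the local fraction is t = (5 − 0)/(19 − 0) = 5/19 ≈ 0.2632.
R = 89 + 0.2632 × (120 − 89) = 97.159 → 97
G = 52 + 0.2632 × (224 − 52) = 97.27 → 97
B = 224 + 0.2632 × (180 − 224) = 212.419 → 212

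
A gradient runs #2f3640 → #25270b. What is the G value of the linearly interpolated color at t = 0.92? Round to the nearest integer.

G₁ = 54 (from #2f3640), G₂ = 39 (from #25270b).
G = 54 + 0.92 × (39 − 54) = 40.2 → 40

40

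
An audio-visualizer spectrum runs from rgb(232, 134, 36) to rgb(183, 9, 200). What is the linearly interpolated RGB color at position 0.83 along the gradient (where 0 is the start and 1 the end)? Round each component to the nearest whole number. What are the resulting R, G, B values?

R = 232 + 0.83 × (183 − 232) = 232 + 0.83 × -49 = 191.33 → 191
G = 134 + 0.83 × (9 − 134) = 134 + 0.83 × -125 = 30.25 → 30
B = 36 + 0.83 × (200 − 36) = 36 + 0.83 × 164 = 172.12 → 172

(191, 30, 172)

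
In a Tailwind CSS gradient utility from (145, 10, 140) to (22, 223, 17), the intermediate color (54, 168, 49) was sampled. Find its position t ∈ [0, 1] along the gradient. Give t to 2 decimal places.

Invert the lerp on the G channel (largest span, 213): t = (168 − 10) / (223 − 10) = 158/213 = 0.74178.
Check on R: (54 − 145)/(22 − 145) = 0.7398 ✓

0.74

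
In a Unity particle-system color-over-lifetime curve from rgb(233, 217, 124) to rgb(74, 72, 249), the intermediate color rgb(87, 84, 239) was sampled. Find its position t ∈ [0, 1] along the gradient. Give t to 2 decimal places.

0.92

Invert the lerp on the R channel (largest span, 159): t = (87 − 233) / (74 − 233) = -146/-159 = 0.91824.
Check on G: (84 − 217)/(72 − 217) = 0.9172 ✓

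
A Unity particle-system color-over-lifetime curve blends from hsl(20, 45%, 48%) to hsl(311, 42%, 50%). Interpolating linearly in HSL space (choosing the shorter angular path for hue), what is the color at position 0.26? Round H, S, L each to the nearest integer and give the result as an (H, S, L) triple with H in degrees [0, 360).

(2, 44, 49)

Hue: 311 − 20 = 291°, but |291| > 180 so the shorter arc goes the other way: Δh = 291 − 360 = -69°.
H = 20 + 0.26 × (-69) = 2.06 → 2°
S = 45 + 0.26 × (42 − 45) = 44.22 → 44%
L = 48 + 0.26 × (50 − 48) = 48.52 → 49%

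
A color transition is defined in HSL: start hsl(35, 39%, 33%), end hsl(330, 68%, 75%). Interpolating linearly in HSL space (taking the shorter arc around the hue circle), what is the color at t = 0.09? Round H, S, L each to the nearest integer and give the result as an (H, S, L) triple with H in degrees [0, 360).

(29, 42, 37)

Hue: 330 − 35 = 295°, but |295| > 180 so the shorter arc goes the other way: Δh = 295 − 360 = -65°.
H = 35 + 0.09 × (-65) = 29.15 → 29°
S = 39 + 0.09 × (68 − 39) = 41.61 → 42%
L = 33 + 0.09 × (75 − 33) = 36.78 → 37%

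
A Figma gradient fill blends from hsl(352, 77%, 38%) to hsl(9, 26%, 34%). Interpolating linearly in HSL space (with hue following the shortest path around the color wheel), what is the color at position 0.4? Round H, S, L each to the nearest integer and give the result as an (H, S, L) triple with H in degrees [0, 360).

Hue: 9 − 352 = -343°, but |-343| > 180 so the shorter arc goes the other way: Δh = -343 + 360 = 17°.
H = 352 + 0.4 × (17) = 358.8 → 359°
S = 77 + 0.4 × (26 − 77) = 56.6 → 57%
L = 38 + 0.4 × (34 − 38) = 36.4 → 36%

(359, 57, 36)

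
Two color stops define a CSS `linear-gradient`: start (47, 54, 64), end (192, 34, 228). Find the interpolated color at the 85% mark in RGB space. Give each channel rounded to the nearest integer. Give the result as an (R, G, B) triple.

85% corresponds to t = 0.85.
R = 47 + 0.85 × (192 − 47) = 47 + 0.85 × 145 = 170.25 → 170
G = 54 + 0.85 × (34 − 54) = 54 + 0.85 × -20 = 37 → 37
B = 64 + 0.85 × (228 − 64) = 64 + 0.85 × 164 = 203.4 → 203

(170, 37, 203)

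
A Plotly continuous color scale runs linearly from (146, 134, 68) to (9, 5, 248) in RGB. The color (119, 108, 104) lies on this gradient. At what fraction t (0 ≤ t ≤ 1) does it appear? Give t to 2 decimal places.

0.20

Invert the lerp on the B channel (largest span, 180): t = (104 − 68) / (248 − 68) = 36/180 = 0.2.
Check on R: (119 − 146)/(9 − 146) = 0.1971 ✓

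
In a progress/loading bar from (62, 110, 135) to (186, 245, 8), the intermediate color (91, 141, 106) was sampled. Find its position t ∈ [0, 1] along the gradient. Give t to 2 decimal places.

Invert the lerp on the G channel (largest span, 135): t = (141 − 110) / (245 − 110) = 31/135 = 0.22963.
Check on R: (91 − 62)/(186 − 62) = 0.2339 ✓

0.23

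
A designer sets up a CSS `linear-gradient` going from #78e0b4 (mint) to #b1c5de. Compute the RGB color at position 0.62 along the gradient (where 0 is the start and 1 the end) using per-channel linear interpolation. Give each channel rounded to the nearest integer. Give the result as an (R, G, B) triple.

#78e0b4 → (120, 224, 180); #b1c5de → (177, 197, 222).
R = 120 + 0.62 × (177 − 120) = 120 + 0.62 × 57 = 155.34 → 155
G = 224 + 0.62 × (197 − 224) = 224 + 0.62 × -27 = 207.26 → 207
B = 180 + 0.62 × (222 − 180) = 180 + 0.62 × 42 = 206.04 → 206
So the blended color is (155, 207, 206), about #9bcfce.

(155, 207, 206)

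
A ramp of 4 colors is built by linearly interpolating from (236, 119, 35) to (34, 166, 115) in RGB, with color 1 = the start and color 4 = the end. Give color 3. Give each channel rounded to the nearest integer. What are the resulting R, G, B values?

(101, 150, 88)

With 4 swatches and endpoints inclusive, swatch 3 sits at t = (3 − 1)/(4 − 1) = 2/3 ≈ 0.6667.
R = 236 + 0.6667 × (34 − 236) = 101.327 → 101
G = 119 + 0.6667 × (166 − 119) = 150.335 → 150
B = 35 + 0.6667 × (115 − 35) = 88.336 → 88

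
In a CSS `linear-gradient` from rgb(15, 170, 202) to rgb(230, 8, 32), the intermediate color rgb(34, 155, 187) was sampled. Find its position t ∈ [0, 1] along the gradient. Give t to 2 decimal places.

Invert the lerp on the R channel (largest span, 215): t = (34 − 15) / (230 − 15) = 19/215 = 0.088372.
Check on G: (155 − 170)/(8 − 170) = 0.09259 ✓

0.09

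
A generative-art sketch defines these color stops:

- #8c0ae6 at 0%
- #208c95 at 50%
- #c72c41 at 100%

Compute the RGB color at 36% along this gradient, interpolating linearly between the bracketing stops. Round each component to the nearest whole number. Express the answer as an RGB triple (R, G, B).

(62, 104, 172)

36% lies between the 0% and 50% stops, so the local fraction is t = (36 − 0)/(50 − 0) = 36/50 ≈ 0.72.
#8c0ae6 → (140, 10, 230); #208c95 → (32, 140, 149).
R = 140 + 0.72 × (32 − 140) = 62.24 → 62
G = 10 + 0.72 × (140 − 10) = 103.6 → 104
B = 230 + 0.72 × (149 − 230) = 171.68 → 172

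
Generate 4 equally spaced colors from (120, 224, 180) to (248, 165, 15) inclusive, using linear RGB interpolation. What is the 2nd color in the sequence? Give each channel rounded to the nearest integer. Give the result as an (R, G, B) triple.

With 4 swatches and endpoints inclusive, swatch 2 sits at t = (2 − 1)/(4 − 1) = 1/3 ≈ 0.3333.
R = 120 + 0.3333 × (248 − 120) = 162.662 → 163
G = 224 + 0.3333 × (165 − 224) = 204.335 → 204
B = 180 + 0.3333 × (15 − 180) = 125.006 → 125

(163, 204, 125)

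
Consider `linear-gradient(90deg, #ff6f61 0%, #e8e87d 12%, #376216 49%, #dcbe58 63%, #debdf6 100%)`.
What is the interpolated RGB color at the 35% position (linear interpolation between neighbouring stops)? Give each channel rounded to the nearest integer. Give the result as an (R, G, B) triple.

35% lies between the 12% and 49% stops, so the local fraction is t = (35 − 12)/(49 − 12) = 23/37 ≈ 0.6216.
#e8e87d → (232, 232, 125); #376216 → (55, 98, 22).
R = 232 + 0.6216 × (55 − 232) = 121.977 → 122
G = 232 + 0.6216 × (98 − 232) = 148.706 → 149
B = 125 + 0.6216 × (22 − 125) = 60.975 → 61

(122, 149, 61)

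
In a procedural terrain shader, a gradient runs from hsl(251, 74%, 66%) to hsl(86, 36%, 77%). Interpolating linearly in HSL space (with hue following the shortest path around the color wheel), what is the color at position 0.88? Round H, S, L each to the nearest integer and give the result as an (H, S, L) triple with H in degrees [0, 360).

Hue arc: Δh = 86 − 251 = -165° (|Δh| ≤ 180, already the shorter path).
H = 251 + 0.88 × (-165) = 105.8 → 106°
S = 74 + 0.88 × (36 − 74) = 40.56 → 41%
L = 66 + 0.88 × (77 − 66) = 75.68 → 76%

(106, 41, 76)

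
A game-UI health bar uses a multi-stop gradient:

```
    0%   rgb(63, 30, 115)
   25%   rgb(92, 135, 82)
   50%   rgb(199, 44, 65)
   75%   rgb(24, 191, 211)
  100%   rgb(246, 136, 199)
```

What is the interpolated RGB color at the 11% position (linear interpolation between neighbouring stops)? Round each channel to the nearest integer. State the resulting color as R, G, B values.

11% lies between the 0% and 25% stops, so the local fraction is t = (11 − 0)/(25 − 0) = 11/25 ≈ 0.44.
R = 63 + 0.44 × (92 − 63) = 75.76 → 76
G = 30 + 0.44 × (135 − 30) = 76.2 → 76
B = 115 + 0.44 × (82 − 115) = 100.48 → 100

(76, 76, 100)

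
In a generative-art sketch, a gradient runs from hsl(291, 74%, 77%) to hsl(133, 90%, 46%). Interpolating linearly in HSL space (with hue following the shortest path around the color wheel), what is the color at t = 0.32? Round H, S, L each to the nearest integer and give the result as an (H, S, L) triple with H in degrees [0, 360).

(240, 79, 67)

Hue arc: Δh = 133 − 291 = -158° (|Δh| ≤ 180, already the shorter path).
H = 291 + 0.32 × (-158) = 240.44 → 240°
S = 74 + 0.32 × (90 − 74) = 79.12 → 79%
L = 77 + 0.32 × (46 − 77) = 67.08 → 67%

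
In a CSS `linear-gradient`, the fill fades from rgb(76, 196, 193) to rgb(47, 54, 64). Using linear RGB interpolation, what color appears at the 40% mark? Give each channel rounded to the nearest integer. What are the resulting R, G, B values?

(64, 139, 141)

40% corresponds to t = 0.4.
R = 76 + 0.4 × (47 − 76) = 76 + 0.4 × -29 = 64.4 → 64
G = 196 + 0.4 × (54 − 196) = 196 + 0.4 × -142 = 139.2 → 139
B = 193 + 0.4 × (64 − 193) = 193 + 0.4 × -129 = 141.4 → 141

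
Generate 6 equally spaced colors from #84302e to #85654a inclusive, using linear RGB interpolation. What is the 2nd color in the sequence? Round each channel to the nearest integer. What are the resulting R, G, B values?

With 6 swatches and endpoints inclusive, swatch 2 sits at t = (2 − 1)/(6 − 1) = 1/5 ≈ 0.2.
#84302e → (132, 48, 46); #85654a → (133, 101, 74).
R = 132 + 0.2 × (133 − 132) = 132.2 → 132
G = 48 + 0.2 × (101 − 48) = 58.6 → 59
B = 46 + 0.2 × (74 − 46) = 51.6 → 52

(132, 59, 52)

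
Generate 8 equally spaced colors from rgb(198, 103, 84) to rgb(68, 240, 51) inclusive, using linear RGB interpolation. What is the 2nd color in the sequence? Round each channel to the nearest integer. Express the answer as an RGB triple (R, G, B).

With 8 swatches and endpoints inclusive, swatch 2 sits at t = (2 − 1)/(8 − 1) = 1/7 ≈ 0.1429.
R = 198 + 0.1429 × (68 − 198) = 179.423 → 179
G = 103 + 0.1429 × (240 − 103) = 122.577 → 123
B = 84 + 0.1429 × (51 − 84) = 79.284 → 79

(179, 123, 79)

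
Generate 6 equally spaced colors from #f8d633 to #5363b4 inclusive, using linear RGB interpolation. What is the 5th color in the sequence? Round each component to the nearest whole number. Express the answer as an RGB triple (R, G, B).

With 6 swatches and endpoints inclusive, swatch 5 sits at t = (5 − 1)/(6 − 1) = 4/5 ≈ 0.8.
#f8d633 → (248, 214, 51); #5363b4 → (83, 99, 180).
R = 248 + 0.8 × (83 − 248) = 116 → 116
G = 214 + 0.8 × (99 − 214) = 122 → 122
B = 51 + 0.8 × (180 − 51) = 154.2 → 154

(116, 122, 154)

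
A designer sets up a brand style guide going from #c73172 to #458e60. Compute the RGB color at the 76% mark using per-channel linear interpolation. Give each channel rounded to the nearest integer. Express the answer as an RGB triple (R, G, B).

(100, 120, 100)

#c73172 → (199, 49, 114); #458e60 → (69, 142, 96).
76% corresponds to t = 0.76.
R = 199 + 0.76 × (69 − 199) = 199 + 0.76 × -130 = 100.2 → 100
G = 49 + 0.76 × (142 − 49) = 49 + 0.76 × 93 = 119.68 → 120
B = 114 + 0.76 × (96 − 114) = 114 + 0.76 × -18 = 100.32 → 100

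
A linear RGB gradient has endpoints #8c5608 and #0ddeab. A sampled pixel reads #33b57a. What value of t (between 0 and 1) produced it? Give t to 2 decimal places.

Invert the lerp on the B channel (largest span, 163): t = (122 − 8) / (171 − 8) = 114/163 = 0.69939.
Check on R: (51 − 140)/(13 − 140) = 0.7008 ✓

0.70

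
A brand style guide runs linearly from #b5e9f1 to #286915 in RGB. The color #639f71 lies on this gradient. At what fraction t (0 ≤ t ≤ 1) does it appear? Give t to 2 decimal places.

Invert the lerp on the B channel (largest span, 220): t = (113 − 241) / (21 − 241) = -128/-220 = 0.58182.
Check on R: (99 − 181)/(40 − 181) = 0.5816 ✓

0.58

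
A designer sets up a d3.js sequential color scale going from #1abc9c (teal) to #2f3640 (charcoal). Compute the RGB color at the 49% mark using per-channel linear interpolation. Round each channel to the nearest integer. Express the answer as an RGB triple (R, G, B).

#1abc9c → (26, 188, 156); #2f3640 → (47, 54, 64).
49% corresponds to t = 0.49.
R = 26 + 0.49 × (47 − 26) = 26 + 0.49 × 21 = 36.29 → 36
G = 188 + 0.49 × (54 − 188) = 188 + 0.49 × -134 = 122.34 → 122
B = 156 + 0.49 × (64 − 156) = 156 + 0.49 × -92 = 110.92 → 111

(36, 122, 111)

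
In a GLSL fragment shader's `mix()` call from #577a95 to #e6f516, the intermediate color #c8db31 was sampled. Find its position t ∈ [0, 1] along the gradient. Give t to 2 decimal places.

0.79

Invert the lerp on the R channel (largest span, 143): t = (200 − 87) / (230 − 87) = 113/143 = 0.79021.
Check on G: (219 − 122)/(245 − 122) = 0.7886 ✓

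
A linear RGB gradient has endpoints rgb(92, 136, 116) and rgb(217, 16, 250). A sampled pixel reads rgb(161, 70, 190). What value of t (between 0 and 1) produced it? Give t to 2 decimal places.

Invert the lerp on the B channel (largest span, 134): t = (190 − 116) / (250 − 116) = 74/134 = 0.55224.
Check on R: (161 − 92)/(217 − 92) = 0.552 ✓

0.55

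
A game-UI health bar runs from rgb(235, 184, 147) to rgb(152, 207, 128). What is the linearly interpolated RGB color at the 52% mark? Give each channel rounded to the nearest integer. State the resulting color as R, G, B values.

(192, 196, 137)

52% corresponds to t = 0.52.
R = 235 + 0.52 × (152 − 235) = 235 + 0.52 × -83 = 191.84 → 192
G = 184 + 0.52 × (207 − 184) = 184 + 0.52 × 23 = 195.96 → 196
B = 147 + 0.52 × (128 − 147) = 147 + 0.52 × -19 = 137.12 → 137
So the blended color is (192, 196, 137), about #c0c489.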